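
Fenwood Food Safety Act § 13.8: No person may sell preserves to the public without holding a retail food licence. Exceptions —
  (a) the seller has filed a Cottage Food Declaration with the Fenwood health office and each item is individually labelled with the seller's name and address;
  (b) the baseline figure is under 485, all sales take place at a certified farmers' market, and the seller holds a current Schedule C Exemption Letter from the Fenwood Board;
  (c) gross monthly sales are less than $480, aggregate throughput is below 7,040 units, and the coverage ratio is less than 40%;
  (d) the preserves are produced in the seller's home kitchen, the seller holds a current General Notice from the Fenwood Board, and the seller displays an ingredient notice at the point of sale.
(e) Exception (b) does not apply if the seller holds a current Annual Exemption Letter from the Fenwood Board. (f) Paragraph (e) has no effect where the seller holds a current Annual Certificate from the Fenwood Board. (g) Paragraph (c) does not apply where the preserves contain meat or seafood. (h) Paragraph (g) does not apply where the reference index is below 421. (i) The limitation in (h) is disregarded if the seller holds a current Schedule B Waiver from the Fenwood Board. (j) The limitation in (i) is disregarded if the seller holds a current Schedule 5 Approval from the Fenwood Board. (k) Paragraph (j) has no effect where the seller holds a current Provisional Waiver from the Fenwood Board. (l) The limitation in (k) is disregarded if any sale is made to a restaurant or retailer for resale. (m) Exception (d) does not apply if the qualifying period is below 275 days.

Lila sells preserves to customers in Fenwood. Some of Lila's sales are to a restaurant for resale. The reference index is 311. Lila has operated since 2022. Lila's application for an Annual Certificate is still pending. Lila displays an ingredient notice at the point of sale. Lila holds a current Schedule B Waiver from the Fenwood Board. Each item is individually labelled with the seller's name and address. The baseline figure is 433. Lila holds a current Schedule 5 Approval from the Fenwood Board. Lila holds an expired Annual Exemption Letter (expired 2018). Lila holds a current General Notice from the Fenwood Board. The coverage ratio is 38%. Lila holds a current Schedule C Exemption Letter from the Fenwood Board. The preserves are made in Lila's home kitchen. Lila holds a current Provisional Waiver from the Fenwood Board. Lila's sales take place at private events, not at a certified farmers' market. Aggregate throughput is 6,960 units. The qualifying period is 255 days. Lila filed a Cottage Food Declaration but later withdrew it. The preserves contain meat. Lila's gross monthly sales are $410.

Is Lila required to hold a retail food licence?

No — exception (c) applies; Lila is not required to hold a retail food licence.

Exception (a) requires that the seller has filed a Cottage Food Declaration with the Fenwood health office; but the Cottage Food Declaration was withdrawn, so (a) is unavailable.
Exception (b) requires that all sales take place at a certified farmers' market; but sales are at private events, not a certified farmers' market, so (b) is unavailable.
All of (c)'s requirements are met (gross monthly sales are $410, less than the $480 limit; aggregate throughput is 6,960 units, below the 7,040 units limit; the coverage ratio is 38%, less than the 40% limit). Under paragraphs (g)–(l): (g) would limit (c) — the preserves contain meat — but (h) sets (g) aside: (h) is engaged — the reference index is 311, below the 421 limit. (i) is triggered (a current Schedule B Waiver is held), but is displaced by (j): (j) operates against (i): a current Schedule 5 Approval is held. (k) would limit (j) — a current Provisional Waiver is held — but (l) sets (k) aside: (l) applies — some sales are to a restaurant for resale. So (c) applies.
Exception (d) is satisfied on its face — the preserves are home-kitchen produced; a current General Notice is held; an ingredient notice is displayed. Turning to paragraph (m): (m) operates against (d): the qualifying period is 255 days, below the 275 days limit. So (d) is unavailable.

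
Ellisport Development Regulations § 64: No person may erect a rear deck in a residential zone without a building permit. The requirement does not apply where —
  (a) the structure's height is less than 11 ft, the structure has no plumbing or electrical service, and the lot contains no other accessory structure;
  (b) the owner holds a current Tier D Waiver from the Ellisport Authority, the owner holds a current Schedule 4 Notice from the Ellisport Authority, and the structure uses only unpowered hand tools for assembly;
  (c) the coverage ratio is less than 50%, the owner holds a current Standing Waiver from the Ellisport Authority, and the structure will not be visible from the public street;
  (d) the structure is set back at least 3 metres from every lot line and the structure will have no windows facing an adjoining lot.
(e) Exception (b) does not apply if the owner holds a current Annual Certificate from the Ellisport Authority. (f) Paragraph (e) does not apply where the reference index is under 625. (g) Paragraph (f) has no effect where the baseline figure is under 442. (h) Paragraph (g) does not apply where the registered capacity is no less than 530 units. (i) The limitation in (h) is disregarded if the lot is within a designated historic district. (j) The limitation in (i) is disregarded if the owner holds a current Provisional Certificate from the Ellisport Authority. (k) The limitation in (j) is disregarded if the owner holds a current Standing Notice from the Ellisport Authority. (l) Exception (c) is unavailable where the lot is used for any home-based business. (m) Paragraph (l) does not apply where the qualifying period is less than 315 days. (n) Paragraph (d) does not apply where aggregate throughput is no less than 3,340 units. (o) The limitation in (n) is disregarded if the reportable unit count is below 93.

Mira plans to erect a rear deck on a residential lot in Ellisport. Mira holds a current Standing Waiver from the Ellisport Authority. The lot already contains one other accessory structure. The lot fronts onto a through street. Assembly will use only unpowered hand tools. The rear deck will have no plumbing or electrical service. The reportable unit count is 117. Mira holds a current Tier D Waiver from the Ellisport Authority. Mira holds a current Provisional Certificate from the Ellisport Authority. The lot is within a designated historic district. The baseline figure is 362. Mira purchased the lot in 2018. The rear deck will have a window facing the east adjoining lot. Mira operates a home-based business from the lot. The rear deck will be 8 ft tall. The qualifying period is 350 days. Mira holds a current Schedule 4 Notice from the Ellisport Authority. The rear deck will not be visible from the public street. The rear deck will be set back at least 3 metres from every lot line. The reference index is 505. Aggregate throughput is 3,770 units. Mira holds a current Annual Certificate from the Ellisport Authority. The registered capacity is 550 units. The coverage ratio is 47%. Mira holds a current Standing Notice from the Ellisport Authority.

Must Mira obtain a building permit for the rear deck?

Yes — Mira must obtain a building permit.

Exception (a) fails — the lot already has another accessory structure.
Exception (b): a current Tier D Waiver is held; a current Schedule 4 Notice is held; assembly uses only hand tools — every condition holds. But: (e) operates against (b): a current Annual Certificate is held. (f) would limit (e) — the reference index is 505, under the 625 limit — but (g) sets (f) aside: (g) operates — the baseline figure is 362, under the 442 limit. (h) is triggered (the registered capacity is 550 units, meeting the 530 units threshold), but is overridden by (i): (i) operates against (h): the lot is in a historic district. (j) is triggered (a current Provisional Certificate is held), but is overridden by (k): (k) operates against (j): a current Standing Notice is held. Exception (b) does not apply.
Exception (c)'s conditions are all satisfied: the coverage ratio is 47%, less than the 50% limit; a current Standing Waiver is held; the structure will not be visible from the street. Turning to paragraphs (l)–(m): (l) operates against (c): a home-based business operates on the lot. (m) is not engaged (the qualifying period is 350 days, not less than 315 days), so (l) stands. So (c) is unavailable.
Exception (d) fails — a window faces an adjoining lot.
No exception is made out. Mira falls within the general rule.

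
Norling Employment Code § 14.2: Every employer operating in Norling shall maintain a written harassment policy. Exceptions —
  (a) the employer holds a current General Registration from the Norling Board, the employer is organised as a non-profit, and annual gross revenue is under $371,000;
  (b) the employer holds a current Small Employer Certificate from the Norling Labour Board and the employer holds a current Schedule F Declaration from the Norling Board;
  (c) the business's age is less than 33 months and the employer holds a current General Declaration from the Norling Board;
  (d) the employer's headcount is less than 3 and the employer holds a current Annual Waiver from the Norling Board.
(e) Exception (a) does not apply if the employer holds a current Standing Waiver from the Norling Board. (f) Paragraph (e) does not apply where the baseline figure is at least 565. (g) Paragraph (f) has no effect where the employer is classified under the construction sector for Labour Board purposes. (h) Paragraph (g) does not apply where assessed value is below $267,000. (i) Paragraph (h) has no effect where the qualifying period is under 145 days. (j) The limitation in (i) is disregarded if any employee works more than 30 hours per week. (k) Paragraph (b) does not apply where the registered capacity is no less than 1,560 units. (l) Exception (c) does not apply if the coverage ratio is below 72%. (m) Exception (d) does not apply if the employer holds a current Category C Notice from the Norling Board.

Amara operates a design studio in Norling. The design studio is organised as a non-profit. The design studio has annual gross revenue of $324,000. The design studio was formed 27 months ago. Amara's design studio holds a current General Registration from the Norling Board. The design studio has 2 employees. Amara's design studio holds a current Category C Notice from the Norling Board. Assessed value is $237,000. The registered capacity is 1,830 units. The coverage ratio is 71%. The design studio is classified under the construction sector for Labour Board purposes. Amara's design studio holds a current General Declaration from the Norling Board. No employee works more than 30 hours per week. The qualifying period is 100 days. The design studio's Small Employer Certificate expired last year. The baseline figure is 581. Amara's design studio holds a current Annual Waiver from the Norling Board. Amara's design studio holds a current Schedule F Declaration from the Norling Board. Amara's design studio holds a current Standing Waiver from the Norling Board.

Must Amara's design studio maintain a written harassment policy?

Yes — Amara's design studio must maintain a written harassment policy.

Exception (a)'s conditions are all satisfied: a current General Registration is held; the employer is a non-profit; annual gross revenue is $324,000, under the $371,000 limit. Turning to paragraphs (e)–(j): (e) operates against (a): a current Standing Waiver is held. (f) applies (the baseline figure is 581, meeting the 565 threshold), but yields to (g): (g) operates — the design studio is classified under the construction sector. (h) operates (assessed value is $237,000, below the $267,000 limit), but is itself disapplied by (i): (i) operates against (h): the qualifying period is 100 days, under the 145 days limit. (j) does not operate here (no employee exceeds 30 hours/week), so (i) stands. (a) is therefore removed.
Exception (b) requires that the employer holds a current Small Employer Certificate from the Norling Labour Board; but the Small Employer Certificate has expired, so (b) is unavailable.
All of (c)'s requirements are met (the business's age is 27 months, less than the 33 months limit; a current General Declaration is held). But: (l) operates against (c): the coverage ratio is 71%, below the 72% limit. So (c) is unavailable.
Exception (d) is satisfied on its face — the employer's headcount is 2, less than the 3 limit; a current Annual Waiver is held. But applying paragraph (m): (m) is triggered — a current Category C Notice is held. (d) is therefore removed.
No exception displaces § 14.2.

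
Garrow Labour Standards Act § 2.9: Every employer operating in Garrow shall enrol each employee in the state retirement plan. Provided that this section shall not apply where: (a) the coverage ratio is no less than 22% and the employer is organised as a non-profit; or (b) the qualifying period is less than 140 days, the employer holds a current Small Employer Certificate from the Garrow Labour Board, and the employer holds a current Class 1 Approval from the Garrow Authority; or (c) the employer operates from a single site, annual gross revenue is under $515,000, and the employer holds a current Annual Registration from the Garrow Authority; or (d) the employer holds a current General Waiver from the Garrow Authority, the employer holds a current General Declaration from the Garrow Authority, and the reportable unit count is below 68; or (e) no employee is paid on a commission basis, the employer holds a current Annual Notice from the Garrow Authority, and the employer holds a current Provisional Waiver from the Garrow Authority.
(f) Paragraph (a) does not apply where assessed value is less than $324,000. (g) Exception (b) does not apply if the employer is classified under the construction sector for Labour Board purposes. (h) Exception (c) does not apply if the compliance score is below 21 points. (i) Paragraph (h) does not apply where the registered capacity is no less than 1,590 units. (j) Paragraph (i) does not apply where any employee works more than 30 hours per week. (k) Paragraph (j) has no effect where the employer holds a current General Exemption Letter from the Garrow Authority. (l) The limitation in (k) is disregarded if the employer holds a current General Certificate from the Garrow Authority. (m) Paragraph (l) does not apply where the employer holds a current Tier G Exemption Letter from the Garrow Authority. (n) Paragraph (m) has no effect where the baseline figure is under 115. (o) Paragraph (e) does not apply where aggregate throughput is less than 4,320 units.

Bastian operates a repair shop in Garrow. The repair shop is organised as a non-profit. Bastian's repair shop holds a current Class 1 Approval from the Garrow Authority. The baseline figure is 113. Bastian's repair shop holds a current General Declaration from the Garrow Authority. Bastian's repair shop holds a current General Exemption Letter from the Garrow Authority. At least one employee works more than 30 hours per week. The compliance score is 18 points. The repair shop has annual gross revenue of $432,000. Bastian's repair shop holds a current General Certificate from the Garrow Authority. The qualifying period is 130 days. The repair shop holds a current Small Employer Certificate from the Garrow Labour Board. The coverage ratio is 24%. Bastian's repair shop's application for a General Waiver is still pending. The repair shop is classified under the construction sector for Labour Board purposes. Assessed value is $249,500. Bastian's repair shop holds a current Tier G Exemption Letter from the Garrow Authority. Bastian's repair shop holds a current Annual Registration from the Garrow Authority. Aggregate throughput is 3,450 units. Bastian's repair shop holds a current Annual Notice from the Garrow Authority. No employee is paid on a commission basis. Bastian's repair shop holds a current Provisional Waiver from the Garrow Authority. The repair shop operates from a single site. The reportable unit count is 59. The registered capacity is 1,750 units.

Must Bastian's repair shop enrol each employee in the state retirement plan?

Yes — Bastian's repair shop must enrol each employee in the state retirement plan.

Exception (a): the coverage ratio is 24%, meeting the 22% threshold; the employer is a non-profit — every condition holds. But applying paragraph (f): (f) operates against (a): assessed value is $249,500, less than the $324,000 limit. So (a) is unavailable.
Exception (b)'s conditions are all satisfied: the qualifying period is 130 days, less than the 140 days limit; a current Small Employer Certificate is held; a current Class 1 Approval is held. But applying paragraph (g): (g) operates against (b): the repair shop is classified under the construction sector. So (b) is unavailable.
Exception (c): the employer operates from a single site; annual gross revenue is $432,000, under the $515,000 limit; a current Annual Registration is held — every condition holds. Turning to paragraphs (h)–(n): (h) operates against (c): the compliance score is 18 points, below the 21 points limit. (i) applies (the registered capacity is 1,750 units, meeting the 1,590 units threshold), but is displaced by (j): (j) is engaged — at least one employee exceeds 30 hours/week. (k) applies (a current General Exemption Letter is held), but is overridden by (l): (l) is triggered — a current General Certificate is held. (m) operates (a current Tier G Exemption Letter is held), but is displaced by (n): (n) operates against (m): the baseline figure is 113, under the 115 limit. (c) is therefore removed.
Exception (d) requires that the employer holds a current General Waiver from the Garrow Authority; but no current General Waiver is held, so (d) is unavailable.
Exception (e)'s conditions are all satisfied: no employee is paid on commission; a current Annual Notice is held; a current Provisional Waiver is held. However, paragraph (o) must be considered: (o) is engaged — aggregate throughput is 3,450 units, less than the 4,320 units limit. So (e) is unavailable.
No exception applies. The general rule governs.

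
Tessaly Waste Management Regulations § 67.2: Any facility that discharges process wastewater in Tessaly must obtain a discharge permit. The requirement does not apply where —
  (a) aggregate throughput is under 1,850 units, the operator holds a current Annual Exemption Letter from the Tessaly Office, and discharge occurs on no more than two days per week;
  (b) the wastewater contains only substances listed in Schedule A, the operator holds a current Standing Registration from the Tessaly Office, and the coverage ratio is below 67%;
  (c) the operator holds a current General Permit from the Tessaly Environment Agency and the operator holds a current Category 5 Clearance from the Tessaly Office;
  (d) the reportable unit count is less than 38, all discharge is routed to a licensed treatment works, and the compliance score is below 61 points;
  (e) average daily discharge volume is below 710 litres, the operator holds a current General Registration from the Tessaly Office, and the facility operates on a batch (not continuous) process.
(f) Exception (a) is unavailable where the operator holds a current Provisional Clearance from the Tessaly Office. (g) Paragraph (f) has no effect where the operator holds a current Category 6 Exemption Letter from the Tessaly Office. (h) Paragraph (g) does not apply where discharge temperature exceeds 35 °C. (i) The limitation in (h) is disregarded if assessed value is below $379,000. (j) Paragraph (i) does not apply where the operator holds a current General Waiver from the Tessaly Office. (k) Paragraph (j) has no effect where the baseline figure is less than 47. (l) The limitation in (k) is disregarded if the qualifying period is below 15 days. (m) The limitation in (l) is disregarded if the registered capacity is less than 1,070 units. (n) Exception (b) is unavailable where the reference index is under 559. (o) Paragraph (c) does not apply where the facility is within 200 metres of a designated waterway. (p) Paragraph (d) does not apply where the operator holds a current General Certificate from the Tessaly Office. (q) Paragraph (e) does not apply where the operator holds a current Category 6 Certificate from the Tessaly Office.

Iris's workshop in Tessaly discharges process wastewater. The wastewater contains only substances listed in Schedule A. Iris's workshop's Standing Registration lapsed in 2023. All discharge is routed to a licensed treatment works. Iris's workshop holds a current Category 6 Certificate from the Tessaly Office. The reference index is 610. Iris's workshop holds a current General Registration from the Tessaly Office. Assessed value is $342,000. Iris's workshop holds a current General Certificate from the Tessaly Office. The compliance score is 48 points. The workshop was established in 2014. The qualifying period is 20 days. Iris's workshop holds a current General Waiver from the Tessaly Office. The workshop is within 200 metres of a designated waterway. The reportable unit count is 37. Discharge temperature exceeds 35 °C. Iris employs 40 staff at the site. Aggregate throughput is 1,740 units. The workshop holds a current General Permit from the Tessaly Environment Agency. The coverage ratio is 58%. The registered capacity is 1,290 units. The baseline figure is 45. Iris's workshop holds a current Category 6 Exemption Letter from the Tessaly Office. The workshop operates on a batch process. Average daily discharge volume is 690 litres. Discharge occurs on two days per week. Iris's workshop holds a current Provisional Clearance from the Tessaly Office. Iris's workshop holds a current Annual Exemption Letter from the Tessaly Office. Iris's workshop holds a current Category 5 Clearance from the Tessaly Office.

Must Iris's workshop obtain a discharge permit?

No — exception (a) applies; Iris's workshop is not required to obtain a discharge permit.

Exception (a) is satisfied on its face — aggregate throughput is 1,740 units, under the 1,850 units limit; a current Annual Exemption Letter is held; discharge occurs on no more than two days per week. Considering the limiting provisions: (f) would limit (a) — a current Provisional Clearance is held — but (g) sets (f) aside: (g) operates against (f): a current Category 6 Exemption Letter is held. (h) is triggered (discharge temperature exceeds 35 °C), but is displaced by (i): (i) is triggered — assessed value is $342,000, below the $379,000 limit. (j) would limit (i) — a current General Waiver is held — but (k) sets (j) aside: (k) operates — the baseline figure is 45, less than the 47 limit. (l), which would lift (k), is not triggered — the qualifying period is 20 days, not below 15 days. So (a) applies.
Exception (b) requires that the operator holds a current Standing Registration from the Tessaly Office; but there is no Standing Registration in force, so (b) is unavailable.
Exception (c) is satisfied on its face — a current General Permit is held; a current Category 5 Clearance is held. However, paragraph (o) must be considered: (o) operates against (c): the workshop is within 200 m of a designated waterway. So (c) is unavailable.
Exception (d) is satisfied on its face — the reportable unit count is 37, less than the 38 limit; discharge is routed to a licensed treatment works; the compliance score is 48 points, below the 61 points limit. However, paragraph (p) must be considered: (p) is engaged — a current General Certificate is held. (d) is therefore removed.
Exception (e) is satisfied on its face — average daily discharge volume is 690 litres, below the 710 litres limit; a current General Registration is held; the facility operates on a batch process. Turning to paragraph (q): (q) is engaged — a current Category 6 Certificate is held. (e) is therefore removed.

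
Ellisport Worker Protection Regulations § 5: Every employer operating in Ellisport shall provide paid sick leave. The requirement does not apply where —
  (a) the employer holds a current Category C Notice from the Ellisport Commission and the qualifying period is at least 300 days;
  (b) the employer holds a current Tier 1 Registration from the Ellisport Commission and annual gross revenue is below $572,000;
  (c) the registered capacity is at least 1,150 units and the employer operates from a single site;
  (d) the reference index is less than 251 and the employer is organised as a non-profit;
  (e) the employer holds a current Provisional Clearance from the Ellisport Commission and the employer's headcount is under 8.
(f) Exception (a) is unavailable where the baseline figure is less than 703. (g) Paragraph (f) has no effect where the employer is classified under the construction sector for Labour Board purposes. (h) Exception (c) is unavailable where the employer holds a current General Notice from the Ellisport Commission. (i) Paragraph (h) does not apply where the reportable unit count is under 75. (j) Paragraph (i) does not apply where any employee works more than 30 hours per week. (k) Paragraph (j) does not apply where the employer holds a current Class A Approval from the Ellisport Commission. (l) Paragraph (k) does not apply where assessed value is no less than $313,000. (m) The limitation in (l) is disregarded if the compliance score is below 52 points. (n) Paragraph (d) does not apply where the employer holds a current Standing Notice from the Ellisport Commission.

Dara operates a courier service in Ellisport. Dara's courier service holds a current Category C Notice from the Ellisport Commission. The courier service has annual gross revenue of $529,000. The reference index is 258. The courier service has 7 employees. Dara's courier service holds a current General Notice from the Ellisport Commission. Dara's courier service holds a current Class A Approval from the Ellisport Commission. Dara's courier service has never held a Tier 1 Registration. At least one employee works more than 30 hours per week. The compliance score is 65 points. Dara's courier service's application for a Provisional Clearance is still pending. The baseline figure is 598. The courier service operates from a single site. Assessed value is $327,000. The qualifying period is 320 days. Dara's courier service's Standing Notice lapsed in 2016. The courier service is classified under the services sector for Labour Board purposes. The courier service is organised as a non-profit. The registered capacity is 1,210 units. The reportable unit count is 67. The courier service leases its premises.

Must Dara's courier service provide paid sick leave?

Yes — Dara's courier service must provide paid sick leave.

Exception (a)'s conditions are all satisfied: a current Category C Notice is held; the qualifying period is 320 days, meeting the 300 days threshold. Turning to paragraphs (f)–(g): (f) applies — the baseline figure is 598, less than the 703 limit. (g) is not engaged (the courier service is classified under the services sector), so (f) stands. (a) is therefore removed.
Exception (b) fails — no current Tier 1 Registration is held.
Exception (c) is satisfied on its face — the registered capacity is 1,210 units, meeting the 1,150 units threshold; the employer operates from a single site. Turning to paragraphs (h)–(m): (h) operates — a current General Notice is held. (i) would limit (h) — the reportable unit count is 67, under the 75 limit — but (j) sets (i) aside: (j) is triggered — at least one employee exceeds 30 hours/week. (k) operates (a current Class A Approval is held), but is overridden by (l): (l) operates against (k): assessed value is $327,000, meeting the $313,000 threshold. (m) does not operate here (the compliance score is 65 points, not below 52 points), so (l) stands. Exception (c) does not apply.
Exception (d) fails — the reference index is 258, not less than 251.
Exception (e) does not apply: no current Provisional Clearance is held.
No exception is made out. Dara's courier service falls within the general rule.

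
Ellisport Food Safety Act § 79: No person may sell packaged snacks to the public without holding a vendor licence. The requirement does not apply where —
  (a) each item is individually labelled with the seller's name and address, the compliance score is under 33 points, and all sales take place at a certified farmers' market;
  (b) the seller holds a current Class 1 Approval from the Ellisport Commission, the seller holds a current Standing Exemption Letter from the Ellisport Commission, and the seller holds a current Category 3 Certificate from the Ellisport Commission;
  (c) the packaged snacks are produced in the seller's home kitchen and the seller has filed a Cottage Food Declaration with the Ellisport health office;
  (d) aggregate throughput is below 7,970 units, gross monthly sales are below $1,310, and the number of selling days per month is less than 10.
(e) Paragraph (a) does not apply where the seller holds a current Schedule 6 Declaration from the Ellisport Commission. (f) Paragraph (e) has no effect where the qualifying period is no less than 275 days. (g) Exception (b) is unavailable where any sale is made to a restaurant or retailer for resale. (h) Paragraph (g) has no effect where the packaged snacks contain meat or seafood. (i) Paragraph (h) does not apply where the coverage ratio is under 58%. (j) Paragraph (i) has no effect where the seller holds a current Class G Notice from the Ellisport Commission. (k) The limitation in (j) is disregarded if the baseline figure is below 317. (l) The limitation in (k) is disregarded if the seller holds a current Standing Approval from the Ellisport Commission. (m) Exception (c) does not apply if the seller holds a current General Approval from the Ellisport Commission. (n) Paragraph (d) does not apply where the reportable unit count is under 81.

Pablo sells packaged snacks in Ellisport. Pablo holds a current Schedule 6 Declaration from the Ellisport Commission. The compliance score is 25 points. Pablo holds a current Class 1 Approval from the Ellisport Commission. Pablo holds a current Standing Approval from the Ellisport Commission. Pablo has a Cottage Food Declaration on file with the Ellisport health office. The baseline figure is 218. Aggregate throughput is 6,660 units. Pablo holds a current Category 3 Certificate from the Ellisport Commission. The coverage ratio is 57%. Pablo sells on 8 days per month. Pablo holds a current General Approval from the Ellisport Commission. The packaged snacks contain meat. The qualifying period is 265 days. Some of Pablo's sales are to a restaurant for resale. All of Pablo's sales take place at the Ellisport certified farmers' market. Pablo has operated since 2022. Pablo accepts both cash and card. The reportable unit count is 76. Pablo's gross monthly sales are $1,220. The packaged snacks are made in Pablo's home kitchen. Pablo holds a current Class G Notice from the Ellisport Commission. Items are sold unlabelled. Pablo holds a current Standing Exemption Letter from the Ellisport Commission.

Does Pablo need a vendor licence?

Exception (a) requires that each item is individually labelled with the seller's name and address; but items are sold unlabelled, so (a) is unavailable.
All of (b)'s requirements are met (a current Class 1 Approval is held; a current Standing Exemption Letter is held; a current Category 3 Certificate is held). As to paragraphs (g)–(l): (g) operates (some sales are to a restaurant for resale), but yields to (h): (h) is triggered — the packaged snacks contain meat. (i) would limit (h) — the coverage ratio is 57%, under the 58% limit — but (j) sets (i) aside: (j) is engaged — a current Class G Notice is held. (k) would limit (j) — the baseline figure is 218, below the 317 limit — but (l) sets (k) aside: (l) operates against (k): a current Standing Approval is held. So (b) applies.
Exception (c)'s conditions are all satisfied: the packaged snacks are home-kitchen produced; a Cottage Food Declaration is on file. But: (m) operates — a current General Approval is held. (c) is therefore removed.
Exception (d)'s conditions are all satisfied: aggregate throughput is 6,660 units, below the 7,970 units limit; gross monthly sales are $1,220, below the $1,310 limit; the number of selling days per month is 8, less than the 10 limit. But applying paragraph (n): (n) is triggered — the reportable unit count is 76, under the 81 limit. So (d) is unavailable.

No — exception (b) applies; Pablo is not required to hold a vendor licence.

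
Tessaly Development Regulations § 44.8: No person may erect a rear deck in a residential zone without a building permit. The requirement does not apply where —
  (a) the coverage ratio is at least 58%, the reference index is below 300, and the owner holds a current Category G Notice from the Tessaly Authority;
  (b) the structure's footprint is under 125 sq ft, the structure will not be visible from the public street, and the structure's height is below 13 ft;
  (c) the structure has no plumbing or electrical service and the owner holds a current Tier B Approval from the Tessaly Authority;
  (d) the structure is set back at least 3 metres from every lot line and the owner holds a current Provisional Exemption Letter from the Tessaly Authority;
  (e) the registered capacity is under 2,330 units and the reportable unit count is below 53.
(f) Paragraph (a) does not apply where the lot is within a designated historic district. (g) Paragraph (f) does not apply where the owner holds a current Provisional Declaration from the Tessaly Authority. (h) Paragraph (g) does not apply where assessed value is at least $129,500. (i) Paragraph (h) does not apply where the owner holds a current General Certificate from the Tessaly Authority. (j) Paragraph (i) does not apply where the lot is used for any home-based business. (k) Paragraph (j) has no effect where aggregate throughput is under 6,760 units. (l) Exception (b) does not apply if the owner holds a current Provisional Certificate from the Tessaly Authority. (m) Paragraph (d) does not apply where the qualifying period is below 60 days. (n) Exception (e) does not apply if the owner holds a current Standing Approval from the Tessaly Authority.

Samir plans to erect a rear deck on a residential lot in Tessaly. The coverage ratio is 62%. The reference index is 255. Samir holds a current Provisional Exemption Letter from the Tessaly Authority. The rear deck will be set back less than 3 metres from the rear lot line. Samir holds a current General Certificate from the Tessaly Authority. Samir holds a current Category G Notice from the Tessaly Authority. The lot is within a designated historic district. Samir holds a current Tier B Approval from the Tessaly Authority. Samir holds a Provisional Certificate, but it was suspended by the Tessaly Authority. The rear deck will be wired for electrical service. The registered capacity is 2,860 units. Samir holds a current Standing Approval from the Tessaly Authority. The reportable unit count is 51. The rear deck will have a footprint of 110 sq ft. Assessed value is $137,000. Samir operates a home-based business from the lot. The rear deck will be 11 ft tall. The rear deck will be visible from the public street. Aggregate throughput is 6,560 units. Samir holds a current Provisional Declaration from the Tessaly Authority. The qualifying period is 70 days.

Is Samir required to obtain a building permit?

No — exception (a) applies; Samir does not need a building permit.

All of (a)'s requirements are met (the coverage ratio is 62%, meeting the 58% threshold; the reference index is 255, below the 300 limit; a current Category G Notice is held). As to paragraphs (f)–(k): (f) is triggered (the lot is in a historic district), but is itself disapplied by (g): (g) operates against (f): a current Provisional Declaration is held. (h) is engaged (assessed value is $137,000, meeting the $129,500 threshold), but is set aside by (i): (i) operates against (h): a current General Certificate is held. (j) would limit (i) — a home-based business operates on the lot — but (k) sets (j) aside: (k) operates against (j): aggregate throughput is 6,560 units, under the 6,760 units limit. So (a) applies.
Exception (b) fails — the structure will be visible from the street.
Exception (c) fails — electrical service is planned.
Exception (d) fails — the rear setback is under 3 m.
Exception (e) does not apply: the registered capacity is 2,860 units, not under 2,330 units.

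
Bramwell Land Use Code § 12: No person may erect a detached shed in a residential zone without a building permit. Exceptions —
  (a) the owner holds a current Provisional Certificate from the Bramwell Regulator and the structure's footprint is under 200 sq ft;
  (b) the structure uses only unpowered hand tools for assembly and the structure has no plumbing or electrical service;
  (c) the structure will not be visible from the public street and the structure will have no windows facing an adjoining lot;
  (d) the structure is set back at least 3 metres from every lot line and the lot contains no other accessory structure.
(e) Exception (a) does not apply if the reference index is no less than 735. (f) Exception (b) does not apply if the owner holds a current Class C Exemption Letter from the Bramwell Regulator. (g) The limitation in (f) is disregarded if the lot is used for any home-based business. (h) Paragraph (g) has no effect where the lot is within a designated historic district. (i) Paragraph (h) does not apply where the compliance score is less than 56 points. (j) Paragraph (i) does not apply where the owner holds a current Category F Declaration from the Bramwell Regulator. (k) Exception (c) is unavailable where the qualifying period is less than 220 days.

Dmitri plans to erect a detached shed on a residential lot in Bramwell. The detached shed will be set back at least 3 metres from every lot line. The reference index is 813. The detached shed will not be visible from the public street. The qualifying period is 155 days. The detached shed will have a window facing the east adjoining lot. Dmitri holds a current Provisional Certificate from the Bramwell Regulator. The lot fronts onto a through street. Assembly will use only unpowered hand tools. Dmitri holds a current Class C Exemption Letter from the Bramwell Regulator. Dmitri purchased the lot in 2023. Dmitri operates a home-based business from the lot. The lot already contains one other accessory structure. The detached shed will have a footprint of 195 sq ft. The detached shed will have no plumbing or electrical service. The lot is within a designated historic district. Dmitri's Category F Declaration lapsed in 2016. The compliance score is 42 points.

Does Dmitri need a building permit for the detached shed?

No — exception (b) applies; Dmitri does not need a building permit.

Exception (a)'s conditions are all satisfied: a current Provisional Certificate is held; the structure's footprint is 195 sq ft, under the 200 sq ft limit. However, paragraph (e) must be considered: (e) is triggered — the reference index is 813, meeting the 735 threshold. So (a) is unavailable.
Exception (b): assembly uses only hand tools; there is no plumbing or electrical service — every condition holds. Applying paragraphs (f)–(j): (f) is triggered (a current Class C Exemption Letter is held), but is set aside by (g): (g) operates against (f): a home-based business operates on the lot. (h) applies (the lot is in a historic district), but yields to (i): (i) is triggered — the compliance score is 42 points, less than the 56 points limit. (j) is inapplicable (the Category F Declaration is not current), so (i) stands. Exception (b) stands.
Exception (c) requires that the structure will have no windows facing an adjoining lot; but a window faces an adjoining lot, so (c) is unavailable.
Exception (d) does not apply: the lot already has another accessory structure.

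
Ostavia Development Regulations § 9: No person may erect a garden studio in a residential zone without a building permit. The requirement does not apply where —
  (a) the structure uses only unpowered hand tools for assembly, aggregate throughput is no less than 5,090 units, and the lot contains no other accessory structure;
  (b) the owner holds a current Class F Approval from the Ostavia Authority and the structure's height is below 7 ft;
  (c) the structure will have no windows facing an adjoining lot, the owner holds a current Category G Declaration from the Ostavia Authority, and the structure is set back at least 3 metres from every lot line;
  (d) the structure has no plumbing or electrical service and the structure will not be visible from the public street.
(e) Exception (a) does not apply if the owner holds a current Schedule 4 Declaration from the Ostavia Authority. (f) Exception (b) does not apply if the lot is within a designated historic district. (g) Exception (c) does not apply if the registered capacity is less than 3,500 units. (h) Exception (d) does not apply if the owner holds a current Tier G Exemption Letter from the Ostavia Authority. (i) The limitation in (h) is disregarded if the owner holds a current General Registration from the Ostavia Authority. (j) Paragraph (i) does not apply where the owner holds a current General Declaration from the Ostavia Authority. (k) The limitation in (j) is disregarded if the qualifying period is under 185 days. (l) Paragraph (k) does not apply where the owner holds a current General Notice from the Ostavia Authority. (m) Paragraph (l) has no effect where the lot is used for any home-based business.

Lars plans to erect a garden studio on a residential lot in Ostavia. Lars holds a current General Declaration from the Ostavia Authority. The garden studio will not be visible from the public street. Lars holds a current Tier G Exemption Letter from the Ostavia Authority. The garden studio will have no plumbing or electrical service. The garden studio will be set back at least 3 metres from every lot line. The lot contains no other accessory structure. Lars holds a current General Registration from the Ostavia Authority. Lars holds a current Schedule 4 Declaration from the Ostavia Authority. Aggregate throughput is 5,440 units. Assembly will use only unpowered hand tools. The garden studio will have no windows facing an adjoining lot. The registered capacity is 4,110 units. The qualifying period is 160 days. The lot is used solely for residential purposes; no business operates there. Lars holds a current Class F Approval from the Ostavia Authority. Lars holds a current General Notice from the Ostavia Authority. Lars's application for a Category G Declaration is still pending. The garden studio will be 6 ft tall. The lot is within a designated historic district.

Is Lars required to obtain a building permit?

All of (a)'s requirements are met (assembly uses only hand tools; aggregate throughput is 5,440 units, meeting the 5,090 units threshold; the lot has no other accessory structure). Turning to paragraph (e): (e) operates against (a): a current Schedule 4 Declaration is held. So (a) is unavailable.
Exception (b)'s conditions are all satisfied: a current Class F Approval is held; the structure's height is 6 ft, below the 7 ft limit. But: (f) is triggered — the lot is in a historic district. (b) is therefore removed.
Exception (c) does not apply: no current Category G Declaration is held.
All of (d)'s requirements are met (there is no plumbing or electrical service; the structure will not be visible from the street). But: (h) is triggered — a current Tier G Exemption Letter is held. (i) is triggered (a current General Registration is held), but is overridden by (j): (j) applies — a current General Declaration is held. (k) would limit (j) — the qualifying period is 160 days, under the 185 days limit — but (l) sets (k) aside: (l) operates against (k): a current General Notice is held. (m), which would lift (l), does not operate here — the lot is solely residential. (d) is therefore removed.
No exception displaces § 9.

Yes — Lars must obtain a building permit.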